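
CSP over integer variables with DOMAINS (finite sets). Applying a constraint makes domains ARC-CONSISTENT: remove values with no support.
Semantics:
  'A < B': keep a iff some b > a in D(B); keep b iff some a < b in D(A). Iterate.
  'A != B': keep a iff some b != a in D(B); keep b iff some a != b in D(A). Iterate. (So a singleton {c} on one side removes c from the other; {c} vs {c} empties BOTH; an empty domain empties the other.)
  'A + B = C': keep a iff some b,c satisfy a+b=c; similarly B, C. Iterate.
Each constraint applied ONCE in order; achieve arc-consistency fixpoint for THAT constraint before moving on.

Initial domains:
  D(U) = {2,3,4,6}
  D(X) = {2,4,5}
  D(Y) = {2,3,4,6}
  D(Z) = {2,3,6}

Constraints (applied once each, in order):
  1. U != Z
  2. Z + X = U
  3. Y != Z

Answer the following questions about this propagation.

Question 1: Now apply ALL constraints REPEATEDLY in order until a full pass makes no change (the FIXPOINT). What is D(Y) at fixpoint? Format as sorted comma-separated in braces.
Answer: {3,4,6}

Derivation:
pass 0 (initial): D(Y)={2,3,4,6}
pass 1: U {2,3,4,6}->{4,6}; X {2,4,5}->{2,4}; Y {2,3,4,6}->{3,4,6}; Z {2,3,6}->{2}
pass 2: no change
Fixpoint after 2 passes: D(Y) = {3,4,6}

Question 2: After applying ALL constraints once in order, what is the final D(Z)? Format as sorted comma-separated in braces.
Constraint 1 (U != Z) on D(U)={2,3,4,6} D(Z)={2,3,6}: no change
Constraint 2 (Z + X = U) on D(Z)={2,3,6} D(X)={2,4,5} D(U)={2,3,4,6}: Z {2,3,6}->{2}; X {2,4,5}->{2,4}; U {2,3,4,6}->{4,6}
Constraint 3 (Y != Z) on D(Y)={2,3,4,6} D(Z)={2}: Y {2,3,4,6}->{3,4,6}
So after all 3 constraints: D(Z) = {2}

Answer: {2}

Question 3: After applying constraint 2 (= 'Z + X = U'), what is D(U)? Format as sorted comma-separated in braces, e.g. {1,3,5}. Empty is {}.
Constraint 1 (U != Z) on D(U)={2,3,4,6} D(Z)={2,3,6}: no change
Constraint 2 (Z + X = U) on D(Z)={2,3,6} D(X)={2,4,5} D(U)={2,3,4,6}: Z {2,3,6}->{2}; X {2,4,5}->{2,4}; U {2,3,4,6}->{4,6}
So after constraint 2: D(U) = {4,6}

Answer: {4,6}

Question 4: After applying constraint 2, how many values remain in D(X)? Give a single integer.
Answer: 2

Derivation:
Constraint 1 (U != Z) on D(U)={2,3,4,6} D(Z)={2,3,6}: no change
Constraint 2 (Z + X = U) on D(Z)={2,3,6} D(X)={2,4,5} D(U)={2,3,4,6}: Z {2,3,6}->{2}; X {2,4,5}->{2,4}; U {2,3,4,6}->{4,6}
So after constraint 2: D(X)={2,4}, size = 2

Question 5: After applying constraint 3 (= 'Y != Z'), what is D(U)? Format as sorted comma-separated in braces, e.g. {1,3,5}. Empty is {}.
Answer: {4,6}

Derivation:
Constraint 1 (U != Z) on D(U)={2,3,4,6} D(Z)={2,3,6}: no change
Constraint 2 (Z + X = U) on D(Z)={2,3,6} D(X)={2,4,5} D(U)={2,3,4,6}: Z {2,3,6}->{2}; X {2,4,5}->{2,4}; U {2,3,4,6}->{4,6}
Constraint 3 (Y != Z) on D(Y)={2,3,4,6} D(Z)={2}: Y {2,3,4,6}->{3,4,6}
So after constraint 3: D(U) = {4,6}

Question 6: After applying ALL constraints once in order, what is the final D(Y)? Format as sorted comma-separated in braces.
Answer: {3,4,6}

Derivation:
Constraint 1 (U != Z) on D(U)={2,3,4,6} D(Z)={2,3,6}: no change
Constraint 2 (Z + X = U) on D(Z)={2,3,6} D(X)={2,4,5} D(U)={2,3,4,6}: Z {2,3,6}->{2}; X {2,4,5}->{2,4}; U {2,3,4,6}->{4,6}
Constraint 3 (Y != Z) on D(Y)={2,3,4,6} D(Z)={2}: Y {2,3,4,6}->{3,4,6}
So after all 3 constraints: D(Y) = {3,4,6}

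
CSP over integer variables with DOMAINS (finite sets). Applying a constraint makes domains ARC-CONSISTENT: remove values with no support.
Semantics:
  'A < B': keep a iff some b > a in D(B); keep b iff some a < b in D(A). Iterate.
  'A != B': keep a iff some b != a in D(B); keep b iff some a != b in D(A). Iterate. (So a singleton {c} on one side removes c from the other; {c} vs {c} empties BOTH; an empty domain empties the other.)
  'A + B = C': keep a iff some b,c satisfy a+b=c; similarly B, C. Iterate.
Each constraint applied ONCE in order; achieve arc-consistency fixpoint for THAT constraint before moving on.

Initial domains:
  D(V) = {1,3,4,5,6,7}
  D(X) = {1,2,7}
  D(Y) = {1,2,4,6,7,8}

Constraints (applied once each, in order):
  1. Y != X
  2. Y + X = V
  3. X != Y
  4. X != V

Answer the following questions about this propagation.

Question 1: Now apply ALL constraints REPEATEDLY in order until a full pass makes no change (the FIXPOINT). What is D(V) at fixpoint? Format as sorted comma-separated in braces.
Answer: {3,4,5,6,7}

Derivation:
pass 0 (initial): D(V)={1,3,4,5,6,7}
pass 1: V {1,3,4,5,6,7}->{3,4,5,6,7}; X {1,2,7}->{1,2}; Y {1,2,4,6,7,8}->{1,2,4,6}
pass 2: no change
Fixpoint after 2 passes: D(V) = {3,4,5,6,7}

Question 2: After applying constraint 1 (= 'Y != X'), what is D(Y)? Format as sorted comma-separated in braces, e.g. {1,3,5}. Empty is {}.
Constraint 1 (Y != X) on D(Y)={1,2,4,6,7,8} D(X)={1,2,7}: no change
So after constraint 1: D(Y) = {1,2,4,6,7,8}

Answer: {1,2,4,6,7,8}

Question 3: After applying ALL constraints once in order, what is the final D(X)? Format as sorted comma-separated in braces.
Constraint 1 (Y != X) on D(Y)={1,2,4,6,7,8} D(X)={1,2,7}: no change
Constraint 2 (Y + X = V) on D(Y)={1,2,4,6,7,8} D(X)={1,2,7} D(V)={1,3,4,5,6,7}: Y {1,2,4,6,7,8}->{1,2,4,6}; X {1,2,7}->{1,2}; V {1,3,4,5,6,7}->{3,4,5,6,7}
Constraint 3 (X != Y) on D(X)={1,2} D(Y)={1,2,4,6}: no change
Constraint 4 (X != V) on D(X)={1,2} D(V)={3,4,5,6,7}: no change
So after all 4 constraints: D(X) = {1,2}

Answer: {1,2}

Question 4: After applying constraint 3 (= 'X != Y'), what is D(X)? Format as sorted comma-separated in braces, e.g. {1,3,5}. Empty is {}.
Constraint 1 (Y != X) on D(Y)={1,2,4,6,7,8} D(X)={1,2,7}: no change
Constraint 2 (Y + X = V) on D(Y)={1,2,4,6,7,8} D(X)={1,2,7} D(V)={1,3,4,5,6,7}: Y {1,2,4,6,7,8}->{1,2,4,6}; X {1,2,7}->{1,2}; V {1,3,4,5,6,7}->{3,4,5,6,7}
Constraint 3 (X != Y) on D(X)={1,2} D(Y)={1,2,4,6}: no change
So after constraint 3: D(X) = {1,2}

Answer: {1,2}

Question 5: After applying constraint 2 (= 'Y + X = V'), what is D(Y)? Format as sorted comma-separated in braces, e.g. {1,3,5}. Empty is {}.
Constraint 1 (Y != X) on D(Y)={1,2,4,6,7,8} D(X)={1,2,7}: no change
Constraint 2 (Y + X = V) on D(Y)={1,2,4,6,7,8} D(X)={1,2,7} D(V)={1,3,4,5,6,7}: Y {1,2,4,6,7,8}->{1,2,4,6}; X {1,2,7}->{1,2}; V {1,3,4,5,6,7}->{3,4,5,6,7}
So after constraint 2: D(Y) = {1,2,4,6}

Answer: {1,2,4,6}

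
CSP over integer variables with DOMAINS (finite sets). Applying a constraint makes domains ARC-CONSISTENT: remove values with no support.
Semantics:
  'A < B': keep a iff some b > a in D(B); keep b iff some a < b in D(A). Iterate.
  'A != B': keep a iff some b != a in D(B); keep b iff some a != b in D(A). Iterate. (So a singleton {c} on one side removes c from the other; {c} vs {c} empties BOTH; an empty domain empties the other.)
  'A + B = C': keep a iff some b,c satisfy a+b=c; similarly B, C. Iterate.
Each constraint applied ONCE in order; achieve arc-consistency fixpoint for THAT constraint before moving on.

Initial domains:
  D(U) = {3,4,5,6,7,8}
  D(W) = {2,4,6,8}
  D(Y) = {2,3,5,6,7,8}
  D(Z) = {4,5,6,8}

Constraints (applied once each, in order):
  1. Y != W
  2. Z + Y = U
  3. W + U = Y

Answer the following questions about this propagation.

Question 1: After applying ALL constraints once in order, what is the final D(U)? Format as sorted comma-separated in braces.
Answer: {}

Derivation:
Constraint 1 (Y != W) on D(Y)={2,3,5,6,7,8} D(W)={2,4,6,8}: no change
Constraint 2 (Z + Y = U) on D(Z)={4,5,6,8} D(Y)={2,3,5,6,7,8} D(U)={3,4,5,6,7,8}: Z {4,5,6,8}->{4,5,6}; Y {2,3,5,6,7,8}->{2,3}; U {3,4,5,6,7,8}->{6,7,8}
Constraint 3 (W + U = Y) on D(W)={2,4,6,8} D(U)={6,7,8} D(Y)={2,3}: W {2,4,6,8}->{}; U {6,7,8}->{}; Y {2,3}->{}
So after all 3 constraints: D(U) = {}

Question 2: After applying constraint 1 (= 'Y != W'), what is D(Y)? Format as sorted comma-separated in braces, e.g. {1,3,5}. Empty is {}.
Constraint 1 (Y != W) on D(Y)={2,3,5,6,7,8} D(W)={2,4,6,8}: no change
So after constraint 1: D(Y) = {2,3,5,6,7,8}

Answer: {2,3,5,6,7,8}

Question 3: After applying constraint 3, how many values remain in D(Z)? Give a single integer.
Constraint 1 (Y != W) on D(Y)={2,3,5,6,7,8} D(W)={2,4,6,8}: no change
Constraint 2 (Z + Y = U) on D(Z)={4,5,6,8} D(Y)={2,3,5,6,7,8} D(U)={3,4,5,6,7,8}: Z {4,5,6,8}->{4,5,6}; Y {2,3,5,6,7,8}->{2,3}; U {3,4,5,6,7,8}->{6,7,8}
Constraint 3 (W + U = Y) on D(W)={2,4,6,8} D(U)={6,7,8} D(Y)={2,3}: W {2,4,6,8}->{}; U {6,7,8}->{}; Y {2,3}->{}
So after constraint 3: D(Z)={4,5,6}, size = 3

Answer: 3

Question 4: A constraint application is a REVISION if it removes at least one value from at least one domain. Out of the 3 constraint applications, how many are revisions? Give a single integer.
Constraint 1 (Y != W) on D(Y)={2,3,5,6,7,8} D(W)={2,4,6,8}: no change => not a revision
Constraint 2 (Z + Y = U) on D(Z)={4,5,6,8} D(Y)={2,3,5,6,7,8} D(U)={3,4,5,6,7,8}: Z {4,5,6,8}->{4,5,6}; Y {2,3,5,6,7,8}->{2,3}; U {3,4,5,6,7,8}->{6,7,8} => REVISION
Constraint 3 (W + U = Y) on D(W)={2,4,6,8} D(U)={6,7,8} D(Y)={2,3}: W {2,4,6,8}->{}; U {6,7,8}->{}; Y {2,3}->{} => REVISION
Total revisions = 2

Answer: 2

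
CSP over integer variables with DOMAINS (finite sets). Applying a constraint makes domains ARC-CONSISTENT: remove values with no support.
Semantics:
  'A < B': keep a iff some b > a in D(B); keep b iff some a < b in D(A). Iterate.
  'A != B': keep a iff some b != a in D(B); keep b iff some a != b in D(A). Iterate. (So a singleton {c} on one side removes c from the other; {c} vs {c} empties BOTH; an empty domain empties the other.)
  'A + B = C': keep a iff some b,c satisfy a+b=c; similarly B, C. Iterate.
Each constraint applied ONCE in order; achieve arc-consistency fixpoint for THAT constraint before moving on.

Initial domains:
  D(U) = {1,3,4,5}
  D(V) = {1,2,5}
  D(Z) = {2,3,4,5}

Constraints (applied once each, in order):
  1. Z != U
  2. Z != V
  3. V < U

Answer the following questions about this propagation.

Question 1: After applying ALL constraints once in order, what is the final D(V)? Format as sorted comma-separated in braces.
Constraint 1 (Z != U) on D(Z)={2,3,4,5} D(U)={1,3,4,5}: no change
Constraint 2 (Z != V) on D(Z)={2,3,4,5} D(V)={1,2,5}: no change
Constraint 3 (V < U) on D(V)={1,2,5} D(U)={1,3,4,5}: V {1,2,5}->{1,2}; U {1,3,4,5}->{3,4,5}
So after all 3 constraints: D(V) = {1,2}

Answer: {1,2}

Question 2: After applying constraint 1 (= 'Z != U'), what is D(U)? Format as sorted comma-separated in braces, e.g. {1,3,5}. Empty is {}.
Answer: {1,3,4,5}

Derivation:
Constraint 1 (Z != U) on D(Z)={2,3,4,5} D(U)={1,3,4,5}: no change
So after constraint 1: D(U) = {1,3,4,5}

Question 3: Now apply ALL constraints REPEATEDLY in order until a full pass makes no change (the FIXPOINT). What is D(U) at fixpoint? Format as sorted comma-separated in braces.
Answer: {3,4,5}

Derivation:
pass 0 (initial): D(U)={1,3,4,5}
pass 1: U {1,3,4,5}->{3,4,5}; V {1,2,5}->{1,2}
pass 2: no change
Fixpoint after 2 passes: D(U) = {3,4,5}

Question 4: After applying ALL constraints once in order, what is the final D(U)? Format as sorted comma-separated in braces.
Answer: {3,4,5}

Derivation:
Constraint 1 (Z != U) on D(Z)={2,3,4,5} D(U)={1,3,4,5}: no change
Constraint 2 (Z != V) on D(Z)={2,3,4,5} D(V)={1,2,5}: no change
Constraint 3 (V < U) on D(V)={1,2,5} D(U)={1,3,4,5}: V {1,2,5}->{1,2}; U {1,3,4,5}->{3,4,5}
So after all 3 constraints: D(U) = {3,4,5}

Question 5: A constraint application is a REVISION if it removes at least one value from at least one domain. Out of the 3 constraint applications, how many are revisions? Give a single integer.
Answer: 1

Derivation:
Constraint 1 (Z != U) on D(Z)={2,3,4,5} D(U)={1,3,4,5}: no change => not a revision
Constraint 2 (Z != V) on D(Z)={2,3,4,5} D(V)={1,2,5}: no change => not a revision
Constraint 3 (V < U) on D(V)={1,2,5} D(U)={1,3,4,5}: V {1,2,5}->{1,2}; U {1,3,4,5}->{3,4,5} => REVISION
Total revisions = 1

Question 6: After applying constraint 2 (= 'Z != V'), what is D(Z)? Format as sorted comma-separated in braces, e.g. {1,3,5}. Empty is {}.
Answer: {2,3,4,5}

Derivation:
Constraint 1 (Z != U) on D(Z)={2,3,4,5} D(U)={1,3,4,5}: no change
Constraint 2 (Z != V) on D(Z)={2,3,4,5} D(V)={1,2,5}: no change
So after constraint 2: D(Z) = {2,3,4,5}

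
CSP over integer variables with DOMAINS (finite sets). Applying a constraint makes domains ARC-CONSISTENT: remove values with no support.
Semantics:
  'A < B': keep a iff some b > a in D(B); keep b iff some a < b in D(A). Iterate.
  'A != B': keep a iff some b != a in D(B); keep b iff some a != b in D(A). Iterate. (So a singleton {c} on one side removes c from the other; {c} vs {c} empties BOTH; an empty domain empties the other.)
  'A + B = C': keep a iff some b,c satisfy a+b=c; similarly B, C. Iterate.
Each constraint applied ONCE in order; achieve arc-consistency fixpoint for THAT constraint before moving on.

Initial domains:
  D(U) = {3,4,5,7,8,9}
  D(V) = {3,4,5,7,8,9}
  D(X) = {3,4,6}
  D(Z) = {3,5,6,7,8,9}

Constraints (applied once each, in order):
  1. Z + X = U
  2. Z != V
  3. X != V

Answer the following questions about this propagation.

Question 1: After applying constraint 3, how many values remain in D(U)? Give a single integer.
Constraint 1 (Z + X = U) on D(Z)={3,5,6,7,8,9} D(X)={3,4,6} D(U)={3,4,5,7,8,9}: Z {3,5,6,7,8,9}->{3,5,6}; U {3,4,5,7,8,9}->{7,8,9}
Constraint 2 (Z != V) on D(Z)={3,5,6} D(V)={3,4,5,7,8,9}: no change
Constraint 3 (X != V) on D(X)={3,4,6} D(V)={3,4,5,7,8,9}: no change
So after constraint 3: D(U)={7,8,9}, size = 3

Answer: 3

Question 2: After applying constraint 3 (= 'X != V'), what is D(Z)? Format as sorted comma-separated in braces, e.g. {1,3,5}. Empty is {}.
Constraint 1 (Z + X = U) on D(Z)={3,5,6,7,8,9} D(X)={3,4,6} D(U)={3,4,5,7,8,9}: Z {3,5,6,7,8,9}->{3,5,6}; U {3,4,5,7,8,9}->{7,8,9}
Constraint 2 (Z != V) on D(Z)={3,5,6} D(V)={3,4,5,7,8,9}: no change
Constraint 3 (X != V) on D(X)={3,4,6} D(V)={3,4,5,7,8,9}: no change
So after constraint 3: D(Z) = {3,5,6}

Answer: {3,5,6}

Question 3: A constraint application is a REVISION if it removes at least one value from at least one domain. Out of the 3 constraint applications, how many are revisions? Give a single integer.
Answer: 1

Derivation:
Constraint 1 (Z + X = U) on D(Z)={3,5,6,7,8,9} D(X)={3,4,6} D(U)={3,4,5,7,8,9}: Z {3,5,6,7,8,9}->{3,5,6}; U {3,4,5,7,8,9}->{7,8,9} => REVISION
Constraint 2 (Z != V) on D(Z)={3,5,6} D(V)={3,4,5,7,8,9}: no change => not a revision
Constraint 3 (X != V) on D(X)={3,4,6} D(V)={3,4,5,7,8,9}: no change => not a revision
Total revisions = 1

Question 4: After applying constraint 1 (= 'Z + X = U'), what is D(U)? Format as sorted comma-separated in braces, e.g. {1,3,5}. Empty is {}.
Constraint 1 (Z + X = U) on D(Z)={3,5,6,7,8,9} D(X)={3,4,6} D(U)={3,4,5,7,8,9}: Z {3,5,6,7,8,9}->{3,5,6}; U {3,4,5,7,8,9}->{7,8,9}
So after constraint 1: D(U) = {7,8,9}

Answer: {7,8,9}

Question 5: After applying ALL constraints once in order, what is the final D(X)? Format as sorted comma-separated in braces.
Constraint 1 (Z + X = U) on D(Z)={3,5,6,7,8,9} D(X)={3,4,6} D(U)={3,4,5,7,8,9}: Z {3,5,6,7,8,9}->{3,5,6}; U {3,4,5,7,8,9}->{7,8,9}
Constraint 2 (Z != V) on D(Z)={3,5,6} D(V)={3,4,5,7,8,9}: no change
Constraint 3 (X != V) on D(X)={3,4,6} D(V)={3,4,5,7,8,9}: no change
So after all 3 constraints: D(X) = {3,4,6}

Answer: {3,4,6}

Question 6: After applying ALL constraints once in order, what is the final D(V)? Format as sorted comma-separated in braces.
Constraint 1 (Z + X = U) on D(Z)={3,5,6,7,8,9} D(X)={3,4,6} D(U)={3,4,5,7,8,9}: Z {3,5,6,7,8,9}->{3,5,6}; U {3,4,5,7,8,9}->{7,8,9}
Constraint 2 (Z != V) on D(Z)={3,5,6} D(V)={3,4,5,7,8,9}: no change
Constraint 3 (X != V) on D(X)={3,4,6} D(V)={3,4,5,7,8,9}: no change
So after all 3 constraints: D(V) = {3,4,5,7,8,9}

Answer: {3,4,5,7,8,9}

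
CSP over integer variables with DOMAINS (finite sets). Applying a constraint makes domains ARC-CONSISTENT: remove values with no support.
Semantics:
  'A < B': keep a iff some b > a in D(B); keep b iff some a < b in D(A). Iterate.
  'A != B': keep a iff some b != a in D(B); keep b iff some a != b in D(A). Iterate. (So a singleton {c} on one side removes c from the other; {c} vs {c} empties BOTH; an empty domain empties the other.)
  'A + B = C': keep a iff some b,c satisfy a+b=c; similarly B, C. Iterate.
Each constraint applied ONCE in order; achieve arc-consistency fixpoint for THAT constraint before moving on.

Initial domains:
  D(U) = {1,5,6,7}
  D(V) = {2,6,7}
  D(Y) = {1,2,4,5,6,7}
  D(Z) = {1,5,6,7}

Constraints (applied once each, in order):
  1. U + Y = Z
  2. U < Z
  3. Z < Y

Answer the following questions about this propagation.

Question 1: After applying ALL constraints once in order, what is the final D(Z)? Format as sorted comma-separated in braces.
Constraint 1 (U + Y = Z) on D(U)={1,5,6,7} D(Y)={1,2,4,5,6,7} D(Z)={1,5,6,7}: U {1,5,6,7}->{1,5,6}; Y {1,2,4,5,6,7}->{1,2,4,5,6}; Z {1,5,6,7}->{5,6,7}
Constraint 2 (U < Z) on D(U)={1,5,6} D(Z)={5,6,7}: no change
Constraint 3 (Z < Y) on D(Z)={5,6,7} D(Y)={1,2,4,5,6}: Z {5,6,7}->{5}; Y {1,2,4,5,6}->{6}
So after all 3 constraints: D(Z) = {5}

Answer: {5}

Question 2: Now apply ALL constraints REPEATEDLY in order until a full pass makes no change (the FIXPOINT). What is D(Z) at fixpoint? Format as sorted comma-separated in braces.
pass 0 (initial): D(Z)={1,5,6,7}
pass 1: U {1,5,6,7}->{1,5,6}; Y {1,2,4,5,6,7}->{6}; Z {1,5,6,7}->{5}
pass 2: U {1,5,6}->{}; Y {6}->{}; Z {5}->{}
pass 3: no change
Fixpoint after 3 passes: D(Z) = {}

Answer: {}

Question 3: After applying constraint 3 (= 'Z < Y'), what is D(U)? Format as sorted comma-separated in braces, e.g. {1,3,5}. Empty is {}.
Constraint 1 (U + Y = Z) on D(U)={1,5,6,7} D(Y)={1,2,4,5,6,7} D(Z)={1,5,6,7}: U {1,5,6,7}->{1,5,6}; Y {1,2,4,5,6,7}->{1,2,4,5,6}; Z {1,5,6,7}->{5,6,7}
Constraint 2 (U < Z) on D(U)={1,5,6} D(Z)={5,6,7}: no change
Constraint 3 (Z < Y) on D(Z)={5,6,7} D(Y)={1,2,4,5,6}: Z {5,6,7}->{5}; Y {1,2,4,5,6}->{6}
So after constraint 3: D(U) = {1,5,6}

Answer: {1,5,6}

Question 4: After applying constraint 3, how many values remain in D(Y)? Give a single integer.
Answer: 1

Derivation:
Constraint 1 (U + Y = Z) on D(U)={1,5,6,7} D(Y)={1,2,4,5,6,7} D(Z)={1,5,6,7}: U {1,5,6,7}->{1,5,6}; Y {1,2,4,5,6,7}->{1,2,4,5,6}; Z {1,5,6,7}->{5,6,7}
Constraint 2 (U < Z) on D(U)={1,5,6} D(Z)={5,6,7}: no change
Constraint 3 (Z < Y) on D(Z)={5,6,7} D(Y)={1,2,4,5,6}: Z {5,6,7}->{5}; Y {1,2,4,5,6}->{6}
So after constraint 3: D(Y)={6}, size = 1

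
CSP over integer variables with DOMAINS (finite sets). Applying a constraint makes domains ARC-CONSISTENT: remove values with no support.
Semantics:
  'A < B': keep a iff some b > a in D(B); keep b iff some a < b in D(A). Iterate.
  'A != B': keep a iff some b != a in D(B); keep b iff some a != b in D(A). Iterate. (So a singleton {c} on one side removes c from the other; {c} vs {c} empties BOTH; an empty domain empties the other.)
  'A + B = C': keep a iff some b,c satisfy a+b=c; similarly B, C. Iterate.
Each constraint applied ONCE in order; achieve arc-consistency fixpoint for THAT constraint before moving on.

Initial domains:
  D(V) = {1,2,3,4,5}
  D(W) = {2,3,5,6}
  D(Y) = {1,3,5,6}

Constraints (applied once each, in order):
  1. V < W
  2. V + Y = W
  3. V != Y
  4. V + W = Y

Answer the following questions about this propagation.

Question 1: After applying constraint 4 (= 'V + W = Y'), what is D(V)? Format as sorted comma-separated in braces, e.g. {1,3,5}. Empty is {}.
Answer: {1,2,3}

Derivation:
Constraint 1 (V < W) on D(V)={1,2,3,4,5} D(W)={2,3,5,6}: no change
Constraint 2 (V + Y = W) on D(V)={1,2,3,4,5} D(Y)={1,3,5,6} D(W)={2,3,5,6}: Y {1,3,5,6}->{1,3,5}
Constraint 3 (V != Y) on D(V)={1,2,3,4,5} D(Y)={1,3,5}: no change
Constraint 4 (V + W = Y) on D(V)={1,2,3,4,5} D(W)={2,3,5,6} D(Y)={1,3,5}: V {1,2,3,4,5}->{1,2,3}; W {2,3,5,6}->{2,3}; Y {1,3,5}->{3,5}
So after constraint 4: D(V) = {1,2,3}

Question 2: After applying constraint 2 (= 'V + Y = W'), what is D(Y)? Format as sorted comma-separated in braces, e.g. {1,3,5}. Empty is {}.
Answer: {1,3,5}

Derivation:
Constraint 1 (V < W) on D(V)={1,2,3,4,5} D(W)={2,3,5,6}: no change
Constraint 2 (V + Y = W) on D(V)={1,2,3,4,5} D(Y)={1,3,5,6} D(W)={2,3,5,6}: Y {1,3,5,6}->{1,3,5}
So after constraint 2: D(Y) = {1,3,5}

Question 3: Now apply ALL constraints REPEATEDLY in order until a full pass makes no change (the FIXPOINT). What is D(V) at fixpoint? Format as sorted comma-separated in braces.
pass 0 (initial): D(V)={1,2,3,4,5}
pass 1: V {1,2,3,4,5}->{1,2,3}; W {2,3,5,6}->{2,3}; Y {1,3,5,6}->{3,5}
pass 2: V {1,2,3}->{}; W {2,3}->{}; Y {3,5}->{}
pass 3: no change
Fixpoint after 3 passes: D(V) = {}

Answer: {}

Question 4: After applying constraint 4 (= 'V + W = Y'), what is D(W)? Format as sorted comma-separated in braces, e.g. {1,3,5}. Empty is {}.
Constraint 1 (V < W) on D(V)={1,2,3,4,5} D(W)={2,3,5,6}: no change
Constraint 2 (V + Y = W) on D(V)={1,2,3,4,5} D(Y)={1,3,5,6} D(W)={2,3,5,6}: Y {1,3,5,6}->{1,3,5}
Constraint 3 (V != Y) on D(V)={1,2,3,4,5} D(Y)={1,3,5}: no change
Constraint 4 (V + W = Y) on D(V)={1,2,3,4,5} D(W)={2,3,5,6} D(Y)={1,3,5}: V {1,2,3,4,5}->{1,2,3}; W {2,3,5,6}->{2,3}; Y {1,3,5}->{3,5}
So after constraint 4: D(W) = {2,3}

Answer: {2,3}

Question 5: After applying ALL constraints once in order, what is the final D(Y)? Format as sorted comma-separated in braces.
Answer: {3,5}

Derivation:
Constraint 1 (V < W) on D(V)={1,2,3,4,5} D(W)={2,3,5,6}: no change
Constraint 2 (V + Y = W) on D(V)={1,2,3,4,5} D(Y)={1,3,5,6} D(W)={2,3,5,6}: Y {1,3,5,6}->{1,3,5}
Constraint 3 (V != Y) on D(V)={1,2,3,4,5} D(Y)={1,3,5}: no change
Constraint 4 (V + W = Y) on D(V)={1,2,3,4,5} D(W)={2,3,5,6} D(Y)={1,3,5}: V {1,2,3,4,5}->{1,2,3}; W {2,3,5,6}->{2,3}; Y {1,3,5}->{3,5}
So after all 4 constraints: D(Y) = {3,5}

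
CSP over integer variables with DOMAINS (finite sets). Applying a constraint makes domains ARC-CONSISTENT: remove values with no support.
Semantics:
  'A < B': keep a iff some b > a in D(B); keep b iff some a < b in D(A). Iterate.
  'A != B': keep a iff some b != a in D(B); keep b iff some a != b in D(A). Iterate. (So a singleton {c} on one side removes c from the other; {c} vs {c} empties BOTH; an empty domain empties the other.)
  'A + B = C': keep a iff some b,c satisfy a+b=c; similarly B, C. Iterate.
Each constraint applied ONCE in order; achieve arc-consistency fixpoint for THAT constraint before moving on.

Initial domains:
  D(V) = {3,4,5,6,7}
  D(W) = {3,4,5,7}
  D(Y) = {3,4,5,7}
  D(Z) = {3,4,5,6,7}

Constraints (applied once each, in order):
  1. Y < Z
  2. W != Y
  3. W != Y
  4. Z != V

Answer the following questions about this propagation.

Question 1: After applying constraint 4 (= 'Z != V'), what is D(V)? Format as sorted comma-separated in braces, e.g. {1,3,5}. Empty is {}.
Answer: {3,4,5,6,7}

Derivation:
Constraint 1 (Y < Z) on D(Y)={3,4,5,7} D(Z)={3,4,5,6,7}: Y {3,4,5,7}->{3,4,5}; Z {3,4,5,6,7}->{4,5,6,7}
Constraint 2 (W != Y) on D(W)={3,4,5,7} D(Y)={3,4,5}: no change
Constraint 3 (W != Y) on D(W)={3,4,5,7} D(Y)={3,4,5}: no change
Constraint 4 (Z != V) on D(Z)={4,5,6,7} D(V)={3,4,5,6,7}: no change
So after constraint 4: D(V) = {3,4,5,6,7}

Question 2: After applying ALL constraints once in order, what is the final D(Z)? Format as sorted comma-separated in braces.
Answer: {4,5,6,7}

Derivation:
Constraint 1 (Y < Z) on D(Y)={3,4,5,7} D(Z)={3,4,5,6,7}: Y {3,4,5,7}->{3,4,5}; Z {3,4,5,6,7}->{4,5,6,7}
Constraint 2 (W != Y) on D(W)={3,4,5,7} D(Y)={3,4,5}: no change
Constraint 3 (W != Y) on D(W)={3,4,5,7} D(Y)={3,4,5}: no change
Constraint 4 (Z != V) on D(Z)={4,5,6,7} D(V)={3,4,5,6,7}: no change
So after all 4 constraints: D(Z) = {4,5,6,7}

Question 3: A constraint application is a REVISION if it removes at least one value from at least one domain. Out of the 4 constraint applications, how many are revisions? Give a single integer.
Constraint 1 (Y < Z) on D(Y)={3,4,5,7} D(Z)={3,4,5,6,7}: Y {3,4,5,7}->{3,4,5}; Z {3,4,5,6,7}->{4,5,6,7} => REVISION
Constraint 2 (W != Y) on D(W)={3,4,5,7} D(Y)={3,4,5}: no change => not a revision
Constraint 3 (W != Y) on D(W)={3,4,5,7} D(Y)={3,4,5}: no change => not a revision
Constraint 4 (Z != V) on D(Z)={4,5,6,7} D(V)={3,4,5,6,7}: no change => not a revision
Total revisions = 1

Answer: 1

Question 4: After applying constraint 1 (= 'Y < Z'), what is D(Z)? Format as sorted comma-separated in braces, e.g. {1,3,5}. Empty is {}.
Constraint 1 (Y < Z) on D(Y)={3,4,5,7} D(Z)={3,4,5,6,7}: Y {3,4,5,7}->{3,4,5}; Z {3,4,5,6,7}->{4,5,6,7}
So after constraint 1: D(Z) = {4,5,6,7}

Answer: {4,5,6,7}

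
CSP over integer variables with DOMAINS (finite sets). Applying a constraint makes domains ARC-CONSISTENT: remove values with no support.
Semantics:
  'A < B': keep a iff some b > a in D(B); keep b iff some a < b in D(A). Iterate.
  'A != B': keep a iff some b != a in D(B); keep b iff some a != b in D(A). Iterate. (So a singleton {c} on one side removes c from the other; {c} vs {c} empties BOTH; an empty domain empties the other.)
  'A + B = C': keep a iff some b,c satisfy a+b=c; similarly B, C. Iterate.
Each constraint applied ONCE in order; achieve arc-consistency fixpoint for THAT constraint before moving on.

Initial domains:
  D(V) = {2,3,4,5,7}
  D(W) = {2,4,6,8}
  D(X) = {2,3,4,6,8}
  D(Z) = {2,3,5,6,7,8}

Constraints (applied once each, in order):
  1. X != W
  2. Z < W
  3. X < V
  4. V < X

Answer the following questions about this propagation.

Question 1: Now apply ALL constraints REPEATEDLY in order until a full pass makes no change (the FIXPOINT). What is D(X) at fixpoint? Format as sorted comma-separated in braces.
pass 0 (initial): D(X)={2,3,4,6,8}
pass 1: V {2,3,4,5,7}->{3,4,5}; W {2,4,6,8}->{4,6,8}; X {2,3,4,6,8}->{4,6}; Z {2,3,5,6,7,8}->{2,3,5,6,7}
pass 2: V {3,4,5}->{}; X {4,6}->{}
pass 3: W {4,6,8}->{}; Z {2,3,5,6,7}->{}
pass 4: no change
Fixpoint after 4 passes: D(X) = {}

Answer: {}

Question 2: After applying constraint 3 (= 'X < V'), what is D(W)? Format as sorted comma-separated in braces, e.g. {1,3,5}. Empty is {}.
Constraint 1 (X != W) on D(X)={2,3,4,6,8} D(W)={2,4,6,8}: no change
Constraint 2 (Z < W) on D(Z)={2,3,5,6,7,8} D(W)={2,4,6,8}: Z {2,3,5,6,7,8}->{2,3,5,6,7}; W {2,4,6,8}->{4,6,8}
Constraint 3 (X < V) on D(X)={2,3,4,6,8} D(V)={2,3,4,5,7}: X {2,3,4,6,8}->{2,3,4,6}; V {2,3,4,5,7}->{3,4,5,7}
So after constraint 3: D(W) = {4,6,8}

Answer: {4,6,8}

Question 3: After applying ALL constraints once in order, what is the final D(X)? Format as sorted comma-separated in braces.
Answer: {4,6}

Derivation:
Constraint 1 (X != W) on D(X)={2,3,4,6,8} D(W)={2,4,6,8}: no change
Constraint 2 (Z < W) on D(Z)={2,3,5,6,7,8} D(W)={2,4,6,8}: Z {2,3,5,6,7,8}->{2,3,5,6,7}; W {2,4,6,8}->{4,6,8}
Constraint 3 (X < V) on D(X)={2,3,4,6,8} D(V)={2,3,4,5,7}: X {2,3,4,6,8}->{2,3,4,6}; V {2,3,4,5,7}->{3,4,5,7}
Constraint 4 (V < X) on D(V)={3,4,5,7} D(X)={2,3,4,6}: V {3,4,5,7}->{3,4,5}; X {2,3,4,6}->{4,6}
So after all 4 constraints: D(X) = {4,6}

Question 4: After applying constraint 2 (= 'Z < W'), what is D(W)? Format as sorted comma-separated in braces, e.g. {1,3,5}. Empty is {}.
Answer: {4,6,8}

Derivation:
Constraint 1 (X != W) on D(X)={2,3,4,6,8} D(W)={2,4,6,8}: no change
Constraint 2 (Z < W) on D(Z)={2,3,5,6,7,8} D(W)={2,4,6,8}: Z {2,3,5,6,7,8}->{2,3,5,6,7}; W {2,4,6,8}->{4,6,8}
So after constraint 2: D(W) = {4,6,8}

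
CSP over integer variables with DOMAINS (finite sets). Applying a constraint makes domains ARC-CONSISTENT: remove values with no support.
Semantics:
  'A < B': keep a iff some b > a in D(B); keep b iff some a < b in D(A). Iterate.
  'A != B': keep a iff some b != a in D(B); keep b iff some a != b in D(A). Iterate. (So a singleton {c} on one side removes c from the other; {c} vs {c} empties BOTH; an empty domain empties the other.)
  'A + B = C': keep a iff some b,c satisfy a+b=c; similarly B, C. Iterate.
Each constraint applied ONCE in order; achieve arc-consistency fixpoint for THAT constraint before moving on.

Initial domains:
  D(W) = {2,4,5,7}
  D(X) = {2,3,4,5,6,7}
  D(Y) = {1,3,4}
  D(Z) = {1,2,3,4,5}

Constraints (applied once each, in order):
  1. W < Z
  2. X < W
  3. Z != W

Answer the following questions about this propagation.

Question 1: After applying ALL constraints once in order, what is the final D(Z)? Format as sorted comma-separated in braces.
Constraint 1 (W < Z) on D(W)={2,4,5,7} D(Z)={1,2,3,4,5}: W {2,4,5,7}->{2,4}; Z {1,2,3,4,5}->{3,4,5}
Constraint 2 (X < W) on D(X)={2,3,4,5,6,7} D(W)={2,4}: X {2,3,4,5,6,7}->{2,3}; W {2,4}->{4}
Constraint 3 (Z != W) on D(Z)={3,4,5} D(W)={4}: Z {3,4,5}->{3,5}
So after all 3 constraints: D(Z) = {3,5}

Answer: {3,5}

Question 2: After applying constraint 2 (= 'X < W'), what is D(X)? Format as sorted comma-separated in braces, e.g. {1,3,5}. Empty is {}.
Constraint 1 (W < Z) on D(W)={2,4,5,7} D(Z)={1,2,3,4,5}: W {2,4,5,7}->{2,4}; Z {1,2,3,4,5}->{3,4,5}
Constraint 2 (X < W) on D(X)={2,3,4,5,6,7} D(W)={2,4}: X {2,3,4,5,6,7}->{2,3}; W {2,4}->{4}
So after constraint 2: D(X) = {2,3}

Answer: {2,3}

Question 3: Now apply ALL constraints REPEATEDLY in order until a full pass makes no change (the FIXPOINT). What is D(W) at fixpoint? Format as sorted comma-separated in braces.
Answer: {4}

Derivation:
pass 0 (initial): D(W)={2,4,5,7}
pass 1: W {2,4,5,7}->{4}; X {2,3,4,5,6,7}->{2,3}; Z {1,2,3,4,5}->{3,5}
pass 2: Z {3,5}->{5}
pass 3: no change
Fixpoint after 3 passes: D(W) = {4}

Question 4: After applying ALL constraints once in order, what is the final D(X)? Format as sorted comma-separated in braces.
Answer: {2,3}

Derivation:
Constraint 1 (W < Z) on D(W)={2,4,5,7} D(Z)={1,2,3,4,5}: W {2,4,5,7}->{2,4}; Z {1,2,3,4,5}->{3,4,5}
Constraint 2 (X < W) on D(X)={2,3,4,5,6,7} D(W)={2,4}: X {2,3,4,5,6,7}->{2,3}; W {2,4}->{4}
Constraint 3 (Z != W) on D(Z)={3,4,5} D(W)={4}: Z {3,4,5}->{3,5}
So after all 3 constraints: D(X) = {2,3}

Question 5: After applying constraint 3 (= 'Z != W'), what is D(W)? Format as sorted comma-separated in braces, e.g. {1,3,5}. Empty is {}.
Constraint 1 (W < Z) on D(W)={2,4,5,7} D(Z)={1,2,3,4,5}: W {2,4,5,7}->{2,4}; Z {1,2,3,4,5}->{3,4,5}
Constraint 2 (X < W) on D(X)={2,3,4,5,6,7} D(W)={2,4}: X {2,3,4,5,6,7}->{2,3}; W {2,4}->{4}
Constraint 3 (Z != W) on D(Z)={3,4,5} D(W)={4}: Z {3,4,5}->{3,5}
So after constraint 3: D(W) = {4}

Answer: {4}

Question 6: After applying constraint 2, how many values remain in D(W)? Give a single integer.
Constraint 1 (W < Z) on D(W)={2,4,5,7} D(Z)={1,2,3,4,5}: W {2,4,5,7}->{2,4}; Z {1,2,3,4,5}->{3,4,5}
Constraint 2 (X < W) on D(X)={2,3,4,5,6,7} D(W)={2,4}: X {2,3,4,5,6,7}->{2,3}; W {2,4}->{4}
So after constraint 2: D(W)={4}, size = 1

Answer: 1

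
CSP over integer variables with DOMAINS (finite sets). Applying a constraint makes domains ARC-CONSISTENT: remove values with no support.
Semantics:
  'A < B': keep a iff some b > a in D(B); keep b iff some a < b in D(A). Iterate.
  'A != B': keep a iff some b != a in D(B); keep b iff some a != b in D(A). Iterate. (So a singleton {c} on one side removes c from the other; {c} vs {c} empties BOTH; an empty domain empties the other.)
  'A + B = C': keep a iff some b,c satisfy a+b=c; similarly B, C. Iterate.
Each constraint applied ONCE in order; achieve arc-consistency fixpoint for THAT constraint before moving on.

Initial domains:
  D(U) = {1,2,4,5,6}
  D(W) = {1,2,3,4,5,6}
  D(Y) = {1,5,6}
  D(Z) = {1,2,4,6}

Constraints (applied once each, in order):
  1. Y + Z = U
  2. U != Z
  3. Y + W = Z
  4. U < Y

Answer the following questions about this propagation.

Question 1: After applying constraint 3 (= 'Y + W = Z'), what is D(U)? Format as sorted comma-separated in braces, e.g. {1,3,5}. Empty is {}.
Constraint 1 (Y + Z = U) on D(Y)={1,5,6} D(Z)={1,2,4,6} D(U)={1,2,4,5,6}: Y {1,5,6}->{1,5}; Z {1,2,4,6}->{1,4}; U {1,2,4,5,6}->{2,5,6}
Constraint 2 (U != Z) on D(U)={2,5,6} D(Z)={1,4}: no change
Constraint 3 (Y + W = Z) on D(Y)={1,5} D(W)={1,2,3,4,5,6} D(Z)={1,4}: Y {1,5}->{1}; W {1,2,3,4,5,6}->{3}; Z {1,4}->{4}
So after constraint 3: D(U) = {2,5,6}

Answer: {2,5,6}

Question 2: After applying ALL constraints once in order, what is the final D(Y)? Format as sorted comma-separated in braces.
Constraint 1 (Y + Z = U) on D(Y)={1,5,6} D(Z)={1,2,4,6} D(U)={1,2,4,5,6}: Y {1,5,6}->{1,5}; Z {1,2,4,6}->{1,4}; U {1,2,4,5,6}->{2,5,6}
Constraint 2 (U != Z) on D(U)={2,5,6} D(Z)={1,4}: no change
Constraint 3 (Y + W = Z) on D(Y)={1,5} D(W)={1,2,3,4,5,6} D(Z)={1,4}: Y {1,5}->{1}; W {1,2,3,4,5,6}->{3}; Z {1,4}->{4}
Constraint 4 (U < Y) on D(U)={2,5,6} D(Y)={1}: U {2,5,6}->{}; Y {1}->{}
So after all 4 constraints: D(Y) = {}

Answer: {}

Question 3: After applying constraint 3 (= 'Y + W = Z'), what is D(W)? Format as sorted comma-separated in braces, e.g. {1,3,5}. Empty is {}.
Answer: {3}

Derivation:
Constraint 1 (Y + Z = U) on D(Y)={1,5,6} D(Z)={1,2,4,6} D(U)={1,2,4,5,6}: Y {1,5,6}->{1,5}; Z {1,2,4,6}->{1,4}; U {1,2,4,5,6}->{2,5,6}
Constraint 2 (U != Z) on D(U)={2,5,6} D(Z)={1,4}: no change
Constraint 3 (Y + W = Z) on D(Y)={1,5} D(W)={1,2,3,4,5,6} D(Z)={1,4}: Y {1,5}->{1}; W {1,2,3,4,5,6}->{3}; Z {1,4}->{4}
So after constraint 3: D(W) = {3}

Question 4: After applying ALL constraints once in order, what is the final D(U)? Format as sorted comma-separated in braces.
Constraint 1 (Y + Z = U) on D(Y)={1,5,6} D(Z)={1,2,4,6} D(U)={1,2,4,5,6}: Y {1,5,6}->{1,5}; Z {1,2,4,6}->{1,4}; U {1,2,4,5,6}->{2,5,6}
Constraint 2 (U != Z) on D(U)={2,5,6} D(Z)={1,4}: no change
Constraint 3 (Y + W = Z) on D(Y)={1,5} D(W)={1,2,3,4,5,6} D(Z)={1,4}: Y {1,5}->{1}; W {1,2,3,4,5,6}->{3}; Z {1,4}->{4}
Constraint 4 (U < Y) on D(U)={2,5,6} D(Y)={1}: U {2,5,6}->{}; Y {1}->{}
So after all 4 constraints: D(U) = {}

Answer: {}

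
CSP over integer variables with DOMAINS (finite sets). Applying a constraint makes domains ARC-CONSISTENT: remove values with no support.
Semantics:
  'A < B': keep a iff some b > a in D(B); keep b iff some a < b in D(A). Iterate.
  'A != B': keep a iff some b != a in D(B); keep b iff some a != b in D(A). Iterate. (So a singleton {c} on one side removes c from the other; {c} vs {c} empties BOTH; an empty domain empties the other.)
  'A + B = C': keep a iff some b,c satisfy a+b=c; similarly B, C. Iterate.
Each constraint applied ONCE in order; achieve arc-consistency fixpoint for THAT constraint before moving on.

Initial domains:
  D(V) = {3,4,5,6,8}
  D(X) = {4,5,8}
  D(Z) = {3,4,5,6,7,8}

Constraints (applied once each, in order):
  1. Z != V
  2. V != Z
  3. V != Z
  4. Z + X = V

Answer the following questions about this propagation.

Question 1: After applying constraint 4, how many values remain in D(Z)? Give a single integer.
Constraint 1 (Z != V) on D(Z)={3,4,5,6,7,8} D(V)={3,4,5,6,8}: no change
Constraint 2 (V != Z) on D(V)={3,4,5,6,8} D(Z)={3,4,5,6,7,8}: no change
Constraint 3 (V != Z) on D(V)={3,4,5,6,8} D(Z)={3,4,5,6,7,8}: no change
Constraint 4 (Z + X = V) on D(Z)={3,4,5,6,7,8} D(X)={4,5,8} D(V)={3,4,5,6,8}: Z {3,4,5,6,7,8}->{3,4}; X {4,5,8}->{4,5}; V {3,4,5,6,8}->{8}
So after constraint 4: D(Z)={3,4}, size = 2

Answer: 2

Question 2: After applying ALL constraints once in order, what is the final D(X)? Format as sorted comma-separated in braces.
Answer: {4,5}

Derivation:
Constraint 1 (Z != V) on D(Z)={3,4,5,6,7,8} D(V)={3,4,5,6,8}: no change
Constraint 2 (V != Z) on D(V)={3,4,5,6,8} D(Z)={3,4,5,6,7,8}: no change
Constraint 3 (V != Z) on D(V)={3,4,5,6,8} D(Z)={3,4,5,6,7,8}: no change
Constraint 4 (Z + X = V) on D(Z)={3,4,5,6,7,8} D(X)={4,5,8} D(V)={3,4,5,6,8}: Z {3,4,5,6,7,8}->{3,4}; X {4,5,8}->{4,5}; V {3,4,5,6,8}->{8}
So after all 4 constraints: D(X) = {4,5}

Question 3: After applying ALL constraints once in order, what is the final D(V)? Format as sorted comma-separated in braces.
Answer: {8}

Derivation:
Constraint 1 (Z != V) on D(Z)={3,4,5,6,7,8} D(V)={3,4,5,6,8}: no change
Constraint 2 (V != Z) on D(V)={3,4,5,6,8} D(Z)={3,4,5,6,7,8}: no change
Constraint 3 (V != Z) on D(V)={3,4,5,6,8} D(Z)={3,4,5,6,7,8}: no change
Constraint 4 (Z + X = V) on D(Z)={3,4,5,6,7,8} D(X)={4,5,8} D(V)={3,4,5,6,8}: Z {3,4,5,6,7,8}->{3,4}; X {4,5,8}->{4,5}; V {3,4,5,6,8}->{8}
So after all 4 constraints: D(V) = {8}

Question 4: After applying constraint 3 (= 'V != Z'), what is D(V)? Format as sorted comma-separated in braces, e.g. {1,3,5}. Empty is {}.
Constraint 1 (Z != V) on D(Z)={3,4,5,6,7,8} D(V)={3,4,5,6,8}: no change
Constraint 2 (V != Z) on D(V)={3,4,5,6,8} D(Z)={3,4,5,6,7,8}: no change
Constraint 3 (V != Z) on D(V)={3,4,5,6,8} D(Z)={3,4,5,6,7,8}: no change
So after constraint 3: D(V) = {3,4,5,6,8}

Answer: {3,4,5,6,8}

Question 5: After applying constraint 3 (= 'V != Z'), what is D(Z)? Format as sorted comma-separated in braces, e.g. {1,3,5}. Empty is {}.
Constraint 1 (Z != V) on D(Z)={3,4,5,6,7,8} D(V)={3,4,5,6,8}: no change
Constraint 2 (V != Z) on D(V)={3,4,5,6,8} D(Z)={3,4,5,6,7,8}: no change
Constraint 3 (V != Z) on D(V)={3,4,5,6,8} D(Z)={3,4,5,6,7,8}: no change
So after constraint 3: D(Z) = {3,4,5,6,7,8}

Answer: {3,4,5,6,7,8}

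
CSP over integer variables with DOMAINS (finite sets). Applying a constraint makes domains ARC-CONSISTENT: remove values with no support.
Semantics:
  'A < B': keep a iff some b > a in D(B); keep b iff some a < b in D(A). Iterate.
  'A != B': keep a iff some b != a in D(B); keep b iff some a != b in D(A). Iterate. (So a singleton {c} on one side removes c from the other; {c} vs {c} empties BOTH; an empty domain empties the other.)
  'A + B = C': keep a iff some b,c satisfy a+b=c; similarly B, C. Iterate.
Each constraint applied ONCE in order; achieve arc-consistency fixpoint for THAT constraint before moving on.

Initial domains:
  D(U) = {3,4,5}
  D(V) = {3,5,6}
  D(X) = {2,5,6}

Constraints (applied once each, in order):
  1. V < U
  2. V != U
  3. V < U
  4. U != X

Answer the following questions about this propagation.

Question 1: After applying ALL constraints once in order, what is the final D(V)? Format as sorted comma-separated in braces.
Constraint 1 (V < U) on D(V)={3,5,6} D(U)={3,4,5}: V {3,5,6}->{3}; U {3,4,5}->{4,5}
Constraint 2 (V != U) on D(V)={3} D(U)={4,5}: no change
Constraint 3 (V < U) on D(V)={3} D(U)={4,5}: no change
Constraint 4 (U != X) on D(U)={4,5} D(X)={2,5,6}: no change
So after all 4 constraints: D(V) = {3}

Answer: {3}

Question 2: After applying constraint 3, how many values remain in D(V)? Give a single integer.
Constraint 1 (V < U) on D(V)={3,5,6} D(U)={3,4,5}: V {3,5,6}->{3}; U {3,4,5}->{4,5}
Constraint 2 (V != U) on D(V)={3} D(U)={4,5}: no change
Constraint 3 (V < U) on D(V)={3} D(U)={4,5}: no change
So after constraint 3: D(V)={3}, size = 1

Answer: 1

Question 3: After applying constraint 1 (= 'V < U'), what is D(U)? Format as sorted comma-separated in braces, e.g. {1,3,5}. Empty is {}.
Answer: {4,5}

Derivation:
Constraint 1 (V < U) on D(V)={3,5,6} D(U)={3,4,5}: V {3,5,6}->{3}; U {3,4,5}->{4,5}
So after constraint 1: D(U) = {4,5}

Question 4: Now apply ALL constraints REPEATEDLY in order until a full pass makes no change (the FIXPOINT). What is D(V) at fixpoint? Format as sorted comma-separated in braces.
Answer: {3}

Derivation:
pass 0 (initial): D(V)={3,5,6}
pass 1: U {3,4,5}->{4,5}; V {3,5,6}->{3}
pass 2: no change
Fixpoint after 2 passes: D(V) = {3}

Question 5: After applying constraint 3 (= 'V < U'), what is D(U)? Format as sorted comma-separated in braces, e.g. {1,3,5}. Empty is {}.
Answer: {4,5}

Derivation:
Constraint 1 (V < U) on D(V)={3,5,6} D(U)={3,4,5}: V {3,5,6}->{3}; U {3,4,5}->{4,5}
Constraint 2 (V != U) on D(V)={3} D(U)={4,5}: no change
Constraint 3 (V < U) on D(V)={3} D(U)={4,5}: no change
So after constraint 3: D(U) = {4,5}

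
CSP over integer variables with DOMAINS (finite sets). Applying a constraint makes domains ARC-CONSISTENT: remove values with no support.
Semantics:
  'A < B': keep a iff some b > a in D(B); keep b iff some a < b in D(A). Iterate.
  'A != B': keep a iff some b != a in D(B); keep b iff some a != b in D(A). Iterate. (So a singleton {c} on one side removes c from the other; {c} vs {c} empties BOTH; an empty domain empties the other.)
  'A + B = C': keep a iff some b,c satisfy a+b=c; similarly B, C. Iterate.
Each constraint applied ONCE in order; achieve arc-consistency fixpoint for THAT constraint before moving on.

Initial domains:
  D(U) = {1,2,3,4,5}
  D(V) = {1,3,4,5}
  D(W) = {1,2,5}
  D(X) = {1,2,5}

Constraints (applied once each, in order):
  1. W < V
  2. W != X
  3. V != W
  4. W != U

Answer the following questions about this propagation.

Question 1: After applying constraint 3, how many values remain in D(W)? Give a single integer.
Answer: 2

Derivation:
Constraint 1 (W < V) on D(W)={1,2,5} D(V)={1,3,4,5}: W {1,2,5}->{1,2}; V {1,3,4,5}->{3,4,5}
Constraint 2 (W != X) on D(W)={1,2} D(X)={1,2,5}: no change
Constraint 3 (V != W) on D(V)={3,4,5} D(W)={1,2}: no change
So after constraint 3: D(W)={1,2}, size = 2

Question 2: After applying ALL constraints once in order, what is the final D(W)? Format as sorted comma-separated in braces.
Answer: {1,2}

Derivation:
Constraint 1 (W < V) on D(W)={1,2,5} D(V)={1,3,4,5}: W {1,2,5}->{1,2}; V {1,3,4,5}->{3,4,5}
Constraint 2 (W != X) on D(W)={1,2} D(X)={1,2,5}: no change
Constraint 3 (V != W) on D(V)={3,4,5} D(W)={1,2}: no change
Constraint 4 (W != U) on D(W)={1,2} D(U)={1,2,3,4,5}: no change
So after all 4 constraints: D(W) = {1,2}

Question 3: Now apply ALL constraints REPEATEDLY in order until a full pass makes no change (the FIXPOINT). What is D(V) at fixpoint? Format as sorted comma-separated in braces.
Answer: {3,4,5}

Derivation:
pass 0 (initial): D(V)={1,3,4,5}
pass 1: V {1,3,4,5}->{3,4,5}; W {1,2,5}->{1,2}
pass 2: no change
Fixpoint after 2 passes: D(V) = {3,4,5}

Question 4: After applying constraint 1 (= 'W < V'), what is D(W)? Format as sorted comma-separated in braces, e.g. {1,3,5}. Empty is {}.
Answer: {1,2}

Derivation:
Constraint 1 (W < V) on D(W)={1,2,5} D(V)={1,3,4,5}: W {1,2,5}->{1,2}; V {1,3,4,5}->{3,4,5}
So after constraint 1: D(W) = {1,2}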